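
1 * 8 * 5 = 40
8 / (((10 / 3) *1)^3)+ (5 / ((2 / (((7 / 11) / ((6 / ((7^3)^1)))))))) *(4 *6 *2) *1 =6002797 / 1375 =4365.67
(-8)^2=64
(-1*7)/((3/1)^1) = -7/3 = -2.33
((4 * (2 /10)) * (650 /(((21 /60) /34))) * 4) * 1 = 1414400 /7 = 202057.14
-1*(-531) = 531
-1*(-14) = 14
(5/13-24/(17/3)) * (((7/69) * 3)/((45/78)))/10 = -259/1275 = -0.20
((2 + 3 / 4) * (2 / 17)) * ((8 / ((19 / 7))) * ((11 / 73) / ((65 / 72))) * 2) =487872 / 1532635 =0.32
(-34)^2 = 1156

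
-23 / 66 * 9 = -69 / 22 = -3.14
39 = 39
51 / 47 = 1.09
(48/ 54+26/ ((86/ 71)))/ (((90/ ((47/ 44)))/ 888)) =15044089/ 63855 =235.60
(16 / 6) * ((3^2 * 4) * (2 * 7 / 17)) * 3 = 4032 / 17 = 237.18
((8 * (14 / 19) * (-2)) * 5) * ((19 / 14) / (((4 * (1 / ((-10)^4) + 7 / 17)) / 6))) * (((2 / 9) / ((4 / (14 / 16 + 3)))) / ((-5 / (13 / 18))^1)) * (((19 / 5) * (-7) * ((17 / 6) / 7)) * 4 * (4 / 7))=-8851492000 / 39699639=-222.96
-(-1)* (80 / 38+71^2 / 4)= 95939 / 76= 1262.36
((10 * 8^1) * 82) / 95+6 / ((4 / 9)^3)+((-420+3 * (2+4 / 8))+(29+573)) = 198753 / 608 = 326.90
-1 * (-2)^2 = -4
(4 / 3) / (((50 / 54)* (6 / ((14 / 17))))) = 84 / 425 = 0.20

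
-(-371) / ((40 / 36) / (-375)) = -250425 / 2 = -125212.50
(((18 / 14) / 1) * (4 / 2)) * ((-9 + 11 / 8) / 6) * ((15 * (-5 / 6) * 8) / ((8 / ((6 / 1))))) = 13725 / 56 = 245.09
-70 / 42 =-5 / 3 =-1.67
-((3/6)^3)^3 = -0.00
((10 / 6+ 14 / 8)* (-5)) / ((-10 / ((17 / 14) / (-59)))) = -697 / 19824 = -0.04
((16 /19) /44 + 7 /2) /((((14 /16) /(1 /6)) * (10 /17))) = 1.14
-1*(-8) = 8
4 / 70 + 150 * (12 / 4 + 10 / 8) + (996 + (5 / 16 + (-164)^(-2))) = 769029781 / 470680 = 1633.87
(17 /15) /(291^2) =0.00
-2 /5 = -0.40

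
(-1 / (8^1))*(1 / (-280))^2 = -1 / 627200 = -0.00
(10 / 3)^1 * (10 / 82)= 50 / 123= 0.41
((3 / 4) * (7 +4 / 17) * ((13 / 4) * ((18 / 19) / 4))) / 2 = 43173 / 20672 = 2.09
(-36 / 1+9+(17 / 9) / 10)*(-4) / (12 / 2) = 2413 / 135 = 17.87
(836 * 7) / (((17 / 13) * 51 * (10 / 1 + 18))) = 2717 / 867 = 3.13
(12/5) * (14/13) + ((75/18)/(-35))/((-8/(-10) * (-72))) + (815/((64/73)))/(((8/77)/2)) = 56287132787/3144960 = 17897.57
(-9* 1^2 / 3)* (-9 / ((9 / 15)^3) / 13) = 125 / 13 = 9.62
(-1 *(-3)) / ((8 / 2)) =3 / 4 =0.75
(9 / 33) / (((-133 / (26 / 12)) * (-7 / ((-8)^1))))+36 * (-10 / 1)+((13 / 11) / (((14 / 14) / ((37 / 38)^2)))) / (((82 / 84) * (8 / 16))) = -2853713435 / 7977739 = -357.71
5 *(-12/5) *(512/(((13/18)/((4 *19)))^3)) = -7159446403.55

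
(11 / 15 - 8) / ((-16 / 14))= 763 / 120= 6.36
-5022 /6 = -837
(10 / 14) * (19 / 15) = 19 / 21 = 0.90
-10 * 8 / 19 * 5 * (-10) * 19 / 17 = 4000 / 17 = 235.29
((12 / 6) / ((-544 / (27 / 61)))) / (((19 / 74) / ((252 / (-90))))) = 6993 / 394060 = 0.02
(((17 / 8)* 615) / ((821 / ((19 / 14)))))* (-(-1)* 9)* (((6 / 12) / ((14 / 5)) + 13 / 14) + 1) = 105480495 / 2574656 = 40.97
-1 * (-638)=638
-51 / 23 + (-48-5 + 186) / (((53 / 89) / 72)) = 19599369 / 1219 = 16078.24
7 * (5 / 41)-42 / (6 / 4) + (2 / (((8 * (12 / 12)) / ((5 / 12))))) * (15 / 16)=-283903 / 10496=-27.05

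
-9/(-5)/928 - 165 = -765591/4640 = -165.00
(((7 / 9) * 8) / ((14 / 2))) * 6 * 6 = 32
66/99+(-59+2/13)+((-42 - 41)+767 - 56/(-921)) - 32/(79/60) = 569012323/945867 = 601.58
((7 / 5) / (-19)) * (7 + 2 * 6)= -7 / 5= -1.40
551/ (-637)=-551/ 637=-0.86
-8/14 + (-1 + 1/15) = -1.50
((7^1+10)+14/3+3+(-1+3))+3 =89/3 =29.67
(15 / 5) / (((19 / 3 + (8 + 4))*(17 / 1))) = 9 / 935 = 0.01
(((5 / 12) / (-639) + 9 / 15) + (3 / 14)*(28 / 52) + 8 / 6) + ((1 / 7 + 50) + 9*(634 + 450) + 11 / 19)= 650221981481 / 66289860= 9808.77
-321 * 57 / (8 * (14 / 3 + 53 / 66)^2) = -76.45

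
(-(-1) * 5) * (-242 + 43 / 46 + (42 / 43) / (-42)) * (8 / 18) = -4768730 / 8901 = -535.75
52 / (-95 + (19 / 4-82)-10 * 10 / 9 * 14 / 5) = -1872 / 7321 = -0.26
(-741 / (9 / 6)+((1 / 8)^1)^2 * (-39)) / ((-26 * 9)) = 2435 / 1152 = 2.11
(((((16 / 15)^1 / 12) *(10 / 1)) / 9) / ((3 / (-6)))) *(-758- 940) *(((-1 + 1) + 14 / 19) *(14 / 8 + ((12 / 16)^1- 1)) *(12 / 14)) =317.75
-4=-4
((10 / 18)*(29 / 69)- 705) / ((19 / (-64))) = 28010240 / 11799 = 2373.95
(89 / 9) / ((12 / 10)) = 445 / 54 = 8.24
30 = 30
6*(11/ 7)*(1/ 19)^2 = 66/ 2527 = 0.03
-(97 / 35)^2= -9409 / 1225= -7.68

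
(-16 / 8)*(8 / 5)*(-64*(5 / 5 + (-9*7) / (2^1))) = -31232 / 5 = -6246.40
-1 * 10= -10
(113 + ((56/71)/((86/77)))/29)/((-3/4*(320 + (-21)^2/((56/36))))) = -80054696/320592477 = -0.25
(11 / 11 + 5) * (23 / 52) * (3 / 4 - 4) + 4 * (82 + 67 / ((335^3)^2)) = 53899525756015657 / 168765638375000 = 319.38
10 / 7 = 1.43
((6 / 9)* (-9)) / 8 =-3 / 4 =-0.75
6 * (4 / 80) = 3 / 10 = 0.30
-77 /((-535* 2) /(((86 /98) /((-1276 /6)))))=-129 /434420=-0.00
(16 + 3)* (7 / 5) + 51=388 / 5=77.60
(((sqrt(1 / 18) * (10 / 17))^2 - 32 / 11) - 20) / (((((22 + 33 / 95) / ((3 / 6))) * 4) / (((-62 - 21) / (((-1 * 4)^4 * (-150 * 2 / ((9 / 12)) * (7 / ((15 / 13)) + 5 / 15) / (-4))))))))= 516390227 / 7961464406016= 0.00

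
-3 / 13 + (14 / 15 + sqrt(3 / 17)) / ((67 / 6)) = -641 / 4355 + 6*sqrt(51) / 1139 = -0.11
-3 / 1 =-3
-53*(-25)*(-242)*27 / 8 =-4328775 / 4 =-1082193.75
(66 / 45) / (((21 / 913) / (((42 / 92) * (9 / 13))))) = 30129 / 1495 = 20.15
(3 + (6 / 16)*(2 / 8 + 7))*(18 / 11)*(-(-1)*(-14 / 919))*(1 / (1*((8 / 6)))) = -34587 / 323488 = -0.11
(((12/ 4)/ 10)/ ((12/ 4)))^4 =0.00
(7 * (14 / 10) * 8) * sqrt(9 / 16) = 294 / 5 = 58.80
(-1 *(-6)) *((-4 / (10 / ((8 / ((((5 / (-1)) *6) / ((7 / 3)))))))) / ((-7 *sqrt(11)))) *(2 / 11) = -32 *sqrt(11) / 9075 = -0.01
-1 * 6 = -6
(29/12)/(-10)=-29/120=-0.24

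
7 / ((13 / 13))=7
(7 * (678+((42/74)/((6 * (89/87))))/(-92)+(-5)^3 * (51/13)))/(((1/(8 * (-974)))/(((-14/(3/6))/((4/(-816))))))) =-57552503917307616/984607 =-58452259548.54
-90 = -90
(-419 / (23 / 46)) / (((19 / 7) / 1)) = -5866 / 19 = -308.74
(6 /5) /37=6 /185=0.03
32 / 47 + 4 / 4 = 79 / 47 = 1.68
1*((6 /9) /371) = 2 /1113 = 0.00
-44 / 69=-0.64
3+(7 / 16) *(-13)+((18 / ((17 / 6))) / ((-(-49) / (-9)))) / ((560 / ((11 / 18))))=-2.69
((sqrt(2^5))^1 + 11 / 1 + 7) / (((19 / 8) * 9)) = 32 * sqrt(2) / 171 + 16 / 19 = 1.11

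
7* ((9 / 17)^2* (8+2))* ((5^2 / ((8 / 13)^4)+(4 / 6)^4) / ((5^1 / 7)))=2837176489 / 591872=4793.56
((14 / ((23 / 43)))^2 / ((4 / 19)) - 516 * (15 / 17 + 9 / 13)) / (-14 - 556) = -285442127 / 66638130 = -4.28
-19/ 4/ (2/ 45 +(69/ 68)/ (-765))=-247095/ 2243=-110.16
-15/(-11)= 15/11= 1.36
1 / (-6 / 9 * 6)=-1 / 4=-0.25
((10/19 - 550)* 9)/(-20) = 4698/19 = 247.26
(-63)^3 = -250047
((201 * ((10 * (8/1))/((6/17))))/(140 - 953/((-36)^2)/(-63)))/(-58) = -1859941440/331518517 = -5.61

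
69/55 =1.25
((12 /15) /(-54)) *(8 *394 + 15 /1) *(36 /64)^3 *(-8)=85509 /1280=66.80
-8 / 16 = -1 / 2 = -0.50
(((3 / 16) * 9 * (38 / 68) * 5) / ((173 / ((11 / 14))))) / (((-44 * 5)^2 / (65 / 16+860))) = 202635 / 530038784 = 0.00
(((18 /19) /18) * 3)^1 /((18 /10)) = 5 /57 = 0.09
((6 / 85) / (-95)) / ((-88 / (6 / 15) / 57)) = 9 / 46750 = 0.00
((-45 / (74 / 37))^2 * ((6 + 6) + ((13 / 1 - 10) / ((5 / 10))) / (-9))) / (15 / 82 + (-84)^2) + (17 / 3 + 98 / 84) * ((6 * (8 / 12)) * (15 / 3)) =137.48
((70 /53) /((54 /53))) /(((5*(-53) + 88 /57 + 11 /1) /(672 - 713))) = 5453 /25902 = 0.21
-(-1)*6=6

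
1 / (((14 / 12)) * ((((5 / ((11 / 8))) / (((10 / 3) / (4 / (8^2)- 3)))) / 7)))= -88 / 47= -1.87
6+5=11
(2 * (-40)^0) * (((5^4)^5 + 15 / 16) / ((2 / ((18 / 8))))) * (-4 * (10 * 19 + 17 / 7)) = -18498229980468931845 / 112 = -165162767682758320.04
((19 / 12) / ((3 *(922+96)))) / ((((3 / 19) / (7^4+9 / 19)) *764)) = 216733 / 20999304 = 0.01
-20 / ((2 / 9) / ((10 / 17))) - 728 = -13276 / 17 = -780.94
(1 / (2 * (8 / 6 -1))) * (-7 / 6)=-7 / 4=-1.75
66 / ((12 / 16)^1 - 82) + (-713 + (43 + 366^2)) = 133285.19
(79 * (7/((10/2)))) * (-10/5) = -1106/5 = -221.20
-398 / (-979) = 398 / 979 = 0.41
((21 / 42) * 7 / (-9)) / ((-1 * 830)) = 7 / 14940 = 0.00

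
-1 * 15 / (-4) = 15 / 4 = 3.75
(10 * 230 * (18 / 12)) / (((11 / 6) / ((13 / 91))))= 268.83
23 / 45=0.51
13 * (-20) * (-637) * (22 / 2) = 1821820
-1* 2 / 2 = -1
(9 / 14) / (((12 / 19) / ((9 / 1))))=513 / 56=9.16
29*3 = 87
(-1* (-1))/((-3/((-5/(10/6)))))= 1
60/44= 1.36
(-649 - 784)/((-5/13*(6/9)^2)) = 167661/20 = 8383.05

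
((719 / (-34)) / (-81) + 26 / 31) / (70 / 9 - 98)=-93893 / 7702632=-0.01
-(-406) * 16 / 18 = 3248 / 9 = 360.89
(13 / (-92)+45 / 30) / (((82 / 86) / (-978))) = -2628375 / 1886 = -1393.62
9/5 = 1.80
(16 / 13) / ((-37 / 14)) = -224 / 481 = -0.47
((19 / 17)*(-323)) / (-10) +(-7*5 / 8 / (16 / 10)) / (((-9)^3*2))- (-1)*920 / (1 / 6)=2592254891 / 466560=5556.10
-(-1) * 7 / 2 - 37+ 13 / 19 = -32.82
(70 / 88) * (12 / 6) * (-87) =-3045 / 22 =-138.41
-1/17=-0.06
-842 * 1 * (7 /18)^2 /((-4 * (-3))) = -20629 /1944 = -10.61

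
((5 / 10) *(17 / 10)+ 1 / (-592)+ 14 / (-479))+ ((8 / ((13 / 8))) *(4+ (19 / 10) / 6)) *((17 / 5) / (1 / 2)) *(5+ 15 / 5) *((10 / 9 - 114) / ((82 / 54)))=-324739740888999 / 3778543600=-85943.10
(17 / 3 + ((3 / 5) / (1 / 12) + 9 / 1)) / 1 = 328 / 15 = 21.87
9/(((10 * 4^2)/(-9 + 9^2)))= 81/20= 4.05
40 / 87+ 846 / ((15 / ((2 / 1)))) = 49268 / 435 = 113.26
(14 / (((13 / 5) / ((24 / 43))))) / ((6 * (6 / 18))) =840 / 559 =1.50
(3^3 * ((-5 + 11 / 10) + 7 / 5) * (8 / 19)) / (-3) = 180 / 19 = 9.47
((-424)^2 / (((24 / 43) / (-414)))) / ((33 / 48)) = -2133581568 / 11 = -193961960.73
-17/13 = -1.31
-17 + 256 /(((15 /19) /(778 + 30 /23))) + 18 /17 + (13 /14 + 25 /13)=269728175429 /1067430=252689.33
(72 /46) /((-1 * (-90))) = 2 /115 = 0.02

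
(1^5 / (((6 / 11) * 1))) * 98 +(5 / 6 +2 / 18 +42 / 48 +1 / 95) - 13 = 1152517 / 6840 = 168.50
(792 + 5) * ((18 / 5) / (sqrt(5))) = 14346 * sqrt(5) / 25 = 1283.15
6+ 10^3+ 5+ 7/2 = 2029/2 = 1014.50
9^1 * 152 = 1368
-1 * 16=-16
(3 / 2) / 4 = 3 / 8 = 0.38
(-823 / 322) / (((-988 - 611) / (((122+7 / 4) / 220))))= 0.00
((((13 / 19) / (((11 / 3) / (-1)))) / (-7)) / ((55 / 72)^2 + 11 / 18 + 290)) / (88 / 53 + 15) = 10715328 / 1950084342437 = 0.00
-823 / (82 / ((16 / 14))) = -3292 / 287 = -11.47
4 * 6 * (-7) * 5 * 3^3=-22680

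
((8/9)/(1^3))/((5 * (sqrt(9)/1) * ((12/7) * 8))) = 0.00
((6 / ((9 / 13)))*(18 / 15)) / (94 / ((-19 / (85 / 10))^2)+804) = 37544 / 2970355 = 0.01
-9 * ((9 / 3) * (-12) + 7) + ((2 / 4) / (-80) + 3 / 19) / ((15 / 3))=3967661 / 15200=261.03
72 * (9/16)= 81/2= 40.50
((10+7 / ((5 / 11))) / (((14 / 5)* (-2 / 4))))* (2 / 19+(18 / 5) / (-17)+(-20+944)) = -189495176 / 11305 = -16762.07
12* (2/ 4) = 6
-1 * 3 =-3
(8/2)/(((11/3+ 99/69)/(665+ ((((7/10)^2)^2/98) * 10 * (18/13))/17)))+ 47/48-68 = 26511582787/58344000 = 454.40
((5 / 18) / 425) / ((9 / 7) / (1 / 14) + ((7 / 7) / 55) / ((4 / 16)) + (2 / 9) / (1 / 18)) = 11 / 371484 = 0.00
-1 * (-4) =4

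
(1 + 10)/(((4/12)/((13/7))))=429/7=61.29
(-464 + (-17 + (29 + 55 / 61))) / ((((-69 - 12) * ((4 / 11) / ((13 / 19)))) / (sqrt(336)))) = 3934931 * sqrt(21) / 93879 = 192.08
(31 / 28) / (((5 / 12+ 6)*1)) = 93 / 539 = 0.17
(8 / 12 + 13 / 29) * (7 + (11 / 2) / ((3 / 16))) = 10573 / 261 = 40.51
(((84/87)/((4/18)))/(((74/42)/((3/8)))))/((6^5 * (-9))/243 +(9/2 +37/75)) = -297675/91099846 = -0.00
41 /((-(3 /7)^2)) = -223.22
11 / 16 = 0.69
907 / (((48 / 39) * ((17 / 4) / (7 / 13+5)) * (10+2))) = 2721 / 34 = 80.03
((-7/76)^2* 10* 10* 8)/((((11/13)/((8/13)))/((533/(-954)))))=-5223400/1894167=-2.76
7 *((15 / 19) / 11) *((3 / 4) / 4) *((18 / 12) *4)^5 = 153090 / 209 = 732.49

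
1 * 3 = 3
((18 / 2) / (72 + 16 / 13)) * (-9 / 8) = -1053 / 7616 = -0.14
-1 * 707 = -707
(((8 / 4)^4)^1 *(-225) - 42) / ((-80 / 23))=41883 / 40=1047.08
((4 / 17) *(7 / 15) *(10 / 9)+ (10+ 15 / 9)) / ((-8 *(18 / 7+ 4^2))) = -37877 / 477360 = -0.08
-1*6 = -6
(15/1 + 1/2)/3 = 31/6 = 5.17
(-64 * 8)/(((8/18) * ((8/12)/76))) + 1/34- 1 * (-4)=-4465015/34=-131323.97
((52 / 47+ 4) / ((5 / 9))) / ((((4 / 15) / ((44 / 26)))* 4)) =8910 / 611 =14.58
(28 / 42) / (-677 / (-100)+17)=200 / 7131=0.03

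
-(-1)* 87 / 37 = 87 / 37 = 2.35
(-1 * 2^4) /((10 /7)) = -11.20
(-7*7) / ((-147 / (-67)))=-67 / 3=-22.33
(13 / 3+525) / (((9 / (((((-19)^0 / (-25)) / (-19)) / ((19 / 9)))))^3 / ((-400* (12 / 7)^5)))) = -2107441152 / 494187576229375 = -0.00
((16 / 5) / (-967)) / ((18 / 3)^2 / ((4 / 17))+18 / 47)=-0.00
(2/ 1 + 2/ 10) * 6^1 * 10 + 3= 135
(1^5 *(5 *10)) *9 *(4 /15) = 120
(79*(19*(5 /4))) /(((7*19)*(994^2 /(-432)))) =-10665 /1729063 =-0.01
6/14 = 3/7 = 0.43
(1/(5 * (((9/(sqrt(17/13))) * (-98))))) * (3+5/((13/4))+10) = -3 * sqrt(221)/11830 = -0.00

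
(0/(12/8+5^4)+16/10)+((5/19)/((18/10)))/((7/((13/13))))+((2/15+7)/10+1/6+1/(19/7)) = 85864/29925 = 2.87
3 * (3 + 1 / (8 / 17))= 123 / 8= 15.38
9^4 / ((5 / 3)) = 19683 / 5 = 3936.60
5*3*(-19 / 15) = -19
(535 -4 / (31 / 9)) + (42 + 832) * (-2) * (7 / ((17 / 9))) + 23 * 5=-3071906 / 527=-5829.04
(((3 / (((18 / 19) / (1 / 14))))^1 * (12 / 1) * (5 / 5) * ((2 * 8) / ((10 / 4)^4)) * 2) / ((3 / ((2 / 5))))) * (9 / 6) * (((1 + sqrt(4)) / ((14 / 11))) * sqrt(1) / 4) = 40128 / 153125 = 0.26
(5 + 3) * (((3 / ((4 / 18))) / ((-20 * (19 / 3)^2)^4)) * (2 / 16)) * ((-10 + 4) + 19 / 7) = -4074381 / 38043181211840000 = -0.00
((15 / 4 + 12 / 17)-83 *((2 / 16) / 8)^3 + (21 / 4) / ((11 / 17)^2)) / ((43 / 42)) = 192446548665 / 11593449472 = 16.60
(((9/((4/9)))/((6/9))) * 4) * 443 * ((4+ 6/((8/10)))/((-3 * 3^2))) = -91701/4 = -22925.25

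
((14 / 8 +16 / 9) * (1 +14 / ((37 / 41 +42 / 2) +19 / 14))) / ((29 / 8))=1810766 / 1161537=1.56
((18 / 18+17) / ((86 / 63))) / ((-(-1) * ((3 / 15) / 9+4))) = 25515 / 7783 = 3.28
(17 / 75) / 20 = 17 / 1500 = 0.01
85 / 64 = 1.33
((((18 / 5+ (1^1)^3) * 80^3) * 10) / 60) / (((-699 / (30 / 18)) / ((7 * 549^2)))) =-460094208000 / 233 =-1974653253.22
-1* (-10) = 10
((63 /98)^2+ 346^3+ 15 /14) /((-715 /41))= -332865082427 /140140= -2375232.50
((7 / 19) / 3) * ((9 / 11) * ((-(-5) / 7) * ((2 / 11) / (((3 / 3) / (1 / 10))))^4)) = 3 / 382496125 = 0.00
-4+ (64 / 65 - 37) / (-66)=-14819 / 4290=-3.45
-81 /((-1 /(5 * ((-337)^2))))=45995445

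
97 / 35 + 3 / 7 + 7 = 51 / 5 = 10.20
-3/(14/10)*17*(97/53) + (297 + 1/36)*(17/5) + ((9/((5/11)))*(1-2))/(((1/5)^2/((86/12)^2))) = -817404787/33390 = -24480.53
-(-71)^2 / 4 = -5041 / 4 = -1260.25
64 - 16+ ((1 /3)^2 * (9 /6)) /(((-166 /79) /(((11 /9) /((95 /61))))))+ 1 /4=20517863 /425790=48.19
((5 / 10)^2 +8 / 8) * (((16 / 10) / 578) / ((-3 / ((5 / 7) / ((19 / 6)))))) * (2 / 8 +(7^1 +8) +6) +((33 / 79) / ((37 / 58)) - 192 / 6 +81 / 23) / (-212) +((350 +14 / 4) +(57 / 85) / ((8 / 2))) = 14251243709488 / 40281263785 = 353.79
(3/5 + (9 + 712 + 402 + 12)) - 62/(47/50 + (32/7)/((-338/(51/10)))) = 274199738/257605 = 1064.42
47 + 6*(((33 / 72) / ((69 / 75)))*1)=4599 / 92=49.99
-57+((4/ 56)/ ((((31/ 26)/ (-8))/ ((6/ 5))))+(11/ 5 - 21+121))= 48418/ 1085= 44.62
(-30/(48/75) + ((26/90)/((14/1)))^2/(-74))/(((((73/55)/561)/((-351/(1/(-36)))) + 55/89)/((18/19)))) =-265403607800281236/3693340925667295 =-71.86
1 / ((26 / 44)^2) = 484 / 169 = 2.86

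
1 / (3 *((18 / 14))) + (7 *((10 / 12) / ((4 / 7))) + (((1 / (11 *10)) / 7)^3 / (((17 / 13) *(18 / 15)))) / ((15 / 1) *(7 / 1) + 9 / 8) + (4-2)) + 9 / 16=309085612510987 / 23720906840400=13.03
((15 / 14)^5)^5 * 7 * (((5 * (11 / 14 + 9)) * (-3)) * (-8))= 518911508442570269107818603515625 / 11249698951462093278628806656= 46126.70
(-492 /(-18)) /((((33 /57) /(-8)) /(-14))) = 174496 /33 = 5287.76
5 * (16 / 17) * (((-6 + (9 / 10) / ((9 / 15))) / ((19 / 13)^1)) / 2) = -2340 / 323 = -7.24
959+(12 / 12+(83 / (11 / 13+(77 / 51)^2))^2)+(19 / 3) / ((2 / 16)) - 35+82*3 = 64566852138083 / 33509860032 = 1926.80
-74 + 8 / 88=-813 / 11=-73.91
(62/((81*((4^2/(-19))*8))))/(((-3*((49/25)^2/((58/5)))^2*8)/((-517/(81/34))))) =-68025349390625/7261988997312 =-9.37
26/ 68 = 13/ 34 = 0.38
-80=-80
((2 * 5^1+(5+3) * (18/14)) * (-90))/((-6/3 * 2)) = 3195/7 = 456.43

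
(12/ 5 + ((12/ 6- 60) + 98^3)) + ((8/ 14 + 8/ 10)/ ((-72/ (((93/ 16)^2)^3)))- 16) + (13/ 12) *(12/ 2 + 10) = 828310739305447/ 880803840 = 940403.19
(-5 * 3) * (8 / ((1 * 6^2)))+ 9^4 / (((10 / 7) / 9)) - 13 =1239539 / 30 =41317.97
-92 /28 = -23 /7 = -3.29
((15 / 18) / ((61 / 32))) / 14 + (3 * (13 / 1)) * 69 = 3447211 / 1281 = 2691.03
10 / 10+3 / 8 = 11 / 8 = 1.38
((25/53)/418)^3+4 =43492707648681/10873176908264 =4.00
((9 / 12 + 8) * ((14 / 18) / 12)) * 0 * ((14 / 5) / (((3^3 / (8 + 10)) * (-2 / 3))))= 0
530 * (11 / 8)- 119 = 2439 / 4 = 609.75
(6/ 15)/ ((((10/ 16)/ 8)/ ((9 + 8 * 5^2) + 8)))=27776/ 25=1111.04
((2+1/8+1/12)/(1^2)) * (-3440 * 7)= -159530/3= -53176.67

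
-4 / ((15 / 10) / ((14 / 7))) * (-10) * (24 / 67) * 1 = 1280 / 67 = 19.10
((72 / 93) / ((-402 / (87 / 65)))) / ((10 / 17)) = -2958 / 675025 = -0.00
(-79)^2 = 6241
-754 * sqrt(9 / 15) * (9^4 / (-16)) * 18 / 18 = 239495.32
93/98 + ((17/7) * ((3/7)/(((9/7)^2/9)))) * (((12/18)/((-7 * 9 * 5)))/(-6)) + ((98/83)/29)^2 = 657175805497/689849786430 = 0.95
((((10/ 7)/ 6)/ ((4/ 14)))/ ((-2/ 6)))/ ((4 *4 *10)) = -1/ 64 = -0.02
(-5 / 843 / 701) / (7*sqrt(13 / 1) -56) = 5*sqrt(13) / 210966651+40 / 210966651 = 0.00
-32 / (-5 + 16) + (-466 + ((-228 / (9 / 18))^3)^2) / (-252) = -49448343272031677 / 1386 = -35677015347786.20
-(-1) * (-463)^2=214369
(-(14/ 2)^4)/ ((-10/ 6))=7203/ 5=1440.60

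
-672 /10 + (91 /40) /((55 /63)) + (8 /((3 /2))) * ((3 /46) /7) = -22861627 /354200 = -64.54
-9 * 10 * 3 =-270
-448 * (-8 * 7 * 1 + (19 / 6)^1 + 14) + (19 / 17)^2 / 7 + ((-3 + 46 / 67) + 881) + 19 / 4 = 29733816241 / 1626492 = 18280.95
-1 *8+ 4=-4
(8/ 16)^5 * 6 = 3/ 16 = 0.19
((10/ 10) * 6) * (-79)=-474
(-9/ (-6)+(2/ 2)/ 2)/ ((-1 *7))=-2/ 7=-0.29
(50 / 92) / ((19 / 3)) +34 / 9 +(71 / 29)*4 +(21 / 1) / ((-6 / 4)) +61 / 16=6330973 / 1824912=3.47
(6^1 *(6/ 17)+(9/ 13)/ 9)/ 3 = 485/ 663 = 0.73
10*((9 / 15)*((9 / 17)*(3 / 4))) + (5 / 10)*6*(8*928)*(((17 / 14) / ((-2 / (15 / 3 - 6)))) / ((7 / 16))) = 51496833 / 1666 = 30910.46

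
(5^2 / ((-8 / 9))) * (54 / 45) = -135 / 4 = -33.75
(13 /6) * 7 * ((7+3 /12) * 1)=2639 /24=109.96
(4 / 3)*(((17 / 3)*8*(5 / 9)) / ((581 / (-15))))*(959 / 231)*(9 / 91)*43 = -80117600 / 5234229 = -15.31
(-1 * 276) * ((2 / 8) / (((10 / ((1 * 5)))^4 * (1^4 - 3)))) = 69 / 32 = 2.16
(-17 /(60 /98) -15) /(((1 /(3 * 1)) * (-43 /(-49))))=-62867 /430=-146.20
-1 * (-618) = 618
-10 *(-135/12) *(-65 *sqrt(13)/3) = -4875 *sqrt(13)/2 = -8788.53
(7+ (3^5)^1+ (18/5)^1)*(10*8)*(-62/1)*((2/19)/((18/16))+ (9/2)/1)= -988045888/171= -5778046.13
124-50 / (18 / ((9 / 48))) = 5927 / 48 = 123.48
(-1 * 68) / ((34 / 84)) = -168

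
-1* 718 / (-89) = 718 / 89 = 8.07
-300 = -300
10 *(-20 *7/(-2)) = 700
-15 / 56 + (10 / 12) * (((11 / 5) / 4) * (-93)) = -1201 / 28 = -42.89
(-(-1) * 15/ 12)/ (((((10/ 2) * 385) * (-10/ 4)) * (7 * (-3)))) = 0.00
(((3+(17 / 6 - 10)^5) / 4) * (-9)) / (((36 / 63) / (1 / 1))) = 1028895805 / 13824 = 74428.23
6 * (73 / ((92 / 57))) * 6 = 37449 / 23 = 1628.22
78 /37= 2.11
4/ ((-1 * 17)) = -4/ 17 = -0.24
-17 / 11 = -1.55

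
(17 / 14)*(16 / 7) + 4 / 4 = 185 / 49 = 3.78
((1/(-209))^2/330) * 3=1/4804910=0.00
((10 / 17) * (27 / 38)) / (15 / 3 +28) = 45 / 3553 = 0.01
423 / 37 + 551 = 20810 / 37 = 562.43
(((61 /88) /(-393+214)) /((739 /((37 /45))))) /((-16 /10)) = 2257 /838132416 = 0.00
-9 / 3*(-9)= 27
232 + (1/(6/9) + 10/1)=487/2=243.50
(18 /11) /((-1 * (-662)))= 0.00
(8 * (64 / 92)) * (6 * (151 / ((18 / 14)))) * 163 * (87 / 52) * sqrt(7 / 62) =159886048 * sqrt(434) / 9269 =359354.06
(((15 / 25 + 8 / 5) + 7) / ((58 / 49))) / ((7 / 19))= 3059 / 145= 21.10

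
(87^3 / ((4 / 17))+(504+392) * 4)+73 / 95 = 1064844557 / 380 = 2802222.52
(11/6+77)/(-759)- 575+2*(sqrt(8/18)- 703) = -819625/414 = -1979.77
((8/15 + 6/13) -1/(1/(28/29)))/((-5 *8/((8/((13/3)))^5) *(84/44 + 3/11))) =-25242624/3499436525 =-0.01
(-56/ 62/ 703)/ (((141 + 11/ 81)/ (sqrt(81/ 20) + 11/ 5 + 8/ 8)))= -4536/ 155710985 - 5103 * sqrt(5)/ 622843940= -0.00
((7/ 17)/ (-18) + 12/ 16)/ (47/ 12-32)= -445/ 17187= -0.03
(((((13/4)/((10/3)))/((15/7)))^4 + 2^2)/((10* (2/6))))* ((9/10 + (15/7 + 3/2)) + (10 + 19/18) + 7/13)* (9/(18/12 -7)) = -32.03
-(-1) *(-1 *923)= -923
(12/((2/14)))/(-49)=-12/7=-1.71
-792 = -792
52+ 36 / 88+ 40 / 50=5853 / 110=53.21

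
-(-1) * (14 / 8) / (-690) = -7 / 2760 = -0.00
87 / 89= 0.98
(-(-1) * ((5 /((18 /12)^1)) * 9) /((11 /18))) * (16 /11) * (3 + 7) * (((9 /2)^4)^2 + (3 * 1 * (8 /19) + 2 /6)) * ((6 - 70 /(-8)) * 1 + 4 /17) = 562568947755075 /312664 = 1799276372.58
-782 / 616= -391 / 308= -1.27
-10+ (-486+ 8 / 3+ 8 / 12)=-1478 / 3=-492.67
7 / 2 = 3.50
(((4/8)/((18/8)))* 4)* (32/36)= 64/81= 0.79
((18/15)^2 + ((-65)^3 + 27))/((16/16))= -6864914/25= -274596.56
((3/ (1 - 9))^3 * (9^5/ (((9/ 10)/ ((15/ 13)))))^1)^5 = -413976155031408237444281574228515625/ 408240970811834368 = -1014048526800651077.64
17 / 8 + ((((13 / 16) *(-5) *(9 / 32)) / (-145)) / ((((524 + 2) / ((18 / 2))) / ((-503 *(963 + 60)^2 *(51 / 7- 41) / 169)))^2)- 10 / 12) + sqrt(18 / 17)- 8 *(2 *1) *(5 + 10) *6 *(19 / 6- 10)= 3 *sqrt(34) / 17 + 2109558043462027709274611 / 82921443975552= 25440440281.88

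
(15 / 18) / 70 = 1 / 84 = 0.01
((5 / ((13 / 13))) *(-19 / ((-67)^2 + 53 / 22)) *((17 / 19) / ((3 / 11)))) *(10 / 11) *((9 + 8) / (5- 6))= 317900 / 296433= 1.07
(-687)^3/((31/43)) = -13942436229/31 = -449756007.39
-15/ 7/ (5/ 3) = -9/ 7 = -1.29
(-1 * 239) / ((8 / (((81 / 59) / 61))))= -19359 / 28792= -0.67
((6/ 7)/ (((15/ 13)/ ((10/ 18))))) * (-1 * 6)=-52/ 21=-2.48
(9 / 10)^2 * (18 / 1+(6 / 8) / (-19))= 22113 / 1520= 14.55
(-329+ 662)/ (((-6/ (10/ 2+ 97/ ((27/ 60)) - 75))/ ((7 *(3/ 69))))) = -169645/ 69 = -2458.62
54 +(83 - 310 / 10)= 106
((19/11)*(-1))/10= -19/110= -0.17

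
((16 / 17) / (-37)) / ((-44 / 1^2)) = 4 / 6919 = 0.00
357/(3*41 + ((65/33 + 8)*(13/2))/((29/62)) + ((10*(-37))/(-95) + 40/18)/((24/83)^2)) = 1.07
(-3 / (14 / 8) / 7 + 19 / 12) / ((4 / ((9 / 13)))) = 2361 / 10192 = 0.23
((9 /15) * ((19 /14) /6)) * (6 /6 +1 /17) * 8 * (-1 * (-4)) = 2736 /595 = 4.60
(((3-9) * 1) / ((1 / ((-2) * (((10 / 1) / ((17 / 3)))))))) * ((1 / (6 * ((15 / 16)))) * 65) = 4160 / 17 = 244.71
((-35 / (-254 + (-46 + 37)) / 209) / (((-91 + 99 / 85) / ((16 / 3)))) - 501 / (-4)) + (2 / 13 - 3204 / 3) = -15429726999935 / 16369392468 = -942.60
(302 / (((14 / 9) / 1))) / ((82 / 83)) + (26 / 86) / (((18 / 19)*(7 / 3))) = 7280470 / 37023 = 196.65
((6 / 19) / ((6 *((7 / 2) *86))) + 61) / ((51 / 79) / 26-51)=-716558440 / 598796457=-1.20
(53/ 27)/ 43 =53/ 1161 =0.05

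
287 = 287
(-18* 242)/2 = -2178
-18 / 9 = -2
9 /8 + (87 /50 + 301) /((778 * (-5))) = 407351 /389000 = 1.05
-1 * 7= -7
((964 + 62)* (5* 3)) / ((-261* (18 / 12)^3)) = -17.47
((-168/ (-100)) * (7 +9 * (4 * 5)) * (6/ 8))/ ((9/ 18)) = 11781/ 25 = 471.24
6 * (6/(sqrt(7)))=36 * sqrt(7)/7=13.61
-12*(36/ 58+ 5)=-1956/ 29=-67.45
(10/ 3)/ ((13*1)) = 10/ 39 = 0.26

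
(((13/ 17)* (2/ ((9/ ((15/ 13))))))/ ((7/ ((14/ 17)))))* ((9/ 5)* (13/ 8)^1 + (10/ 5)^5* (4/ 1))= 5237/ 1734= 3.02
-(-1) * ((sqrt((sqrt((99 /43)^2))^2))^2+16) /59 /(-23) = -39385 /2509093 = -0.02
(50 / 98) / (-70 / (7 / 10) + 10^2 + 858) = 25 / 42042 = 0.00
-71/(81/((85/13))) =-6035/1053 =-5.73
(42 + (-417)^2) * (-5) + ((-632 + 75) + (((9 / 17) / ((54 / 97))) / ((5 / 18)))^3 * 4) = -534320375816 / 614125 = -870051.50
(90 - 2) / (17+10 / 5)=88 / 19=4.63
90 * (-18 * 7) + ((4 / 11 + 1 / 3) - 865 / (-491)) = -183702182 / 16203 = -11337.54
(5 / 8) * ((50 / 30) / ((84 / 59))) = 1475 / 2016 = 0.73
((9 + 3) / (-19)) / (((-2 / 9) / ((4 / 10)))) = 108 / 95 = 1.14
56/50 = 28/25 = 1.12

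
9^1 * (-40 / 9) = -40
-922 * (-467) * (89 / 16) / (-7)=-19160543 / 56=-342152.55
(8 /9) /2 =0.44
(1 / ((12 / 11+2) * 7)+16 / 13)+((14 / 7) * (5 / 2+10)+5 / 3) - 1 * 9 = 175835 / 9282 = 18.94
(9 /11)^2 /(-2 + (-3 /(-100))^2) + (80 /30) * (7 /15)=99009016 /108850995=0.91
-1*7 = -7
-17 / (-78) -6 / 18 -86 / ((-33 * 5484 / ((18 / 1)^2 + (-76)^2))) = 3274171 / 1176318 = 2.78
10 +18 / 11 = 128 / 11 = 11.64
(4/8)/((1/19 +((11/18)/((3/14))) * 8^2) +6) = 0.00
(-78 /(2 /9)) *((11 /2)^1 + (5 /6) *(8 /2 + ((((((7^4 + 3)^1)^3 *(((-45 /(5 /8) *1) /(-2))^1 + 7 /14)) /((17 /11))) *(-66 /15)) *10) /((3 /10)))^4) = -2358738637049926107791266167544181862937952486021589315684726269 /1503378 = -1568959128742023701152515000000000000000000000000000000000.00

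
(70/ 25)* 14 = 196/ 5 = 39.20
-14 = -14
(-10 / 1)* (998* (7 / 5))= -13972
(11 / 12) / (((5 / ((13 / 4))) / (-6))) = -143 / 40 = -3.58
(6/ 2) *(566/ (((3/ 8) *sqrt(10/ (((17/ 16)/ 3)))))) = 566 *sqrt(510)/ 15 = 852.14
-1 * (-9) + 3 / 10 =93 / 10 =9.30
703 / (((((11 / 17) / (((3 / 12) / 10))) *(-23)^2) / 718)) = 4290409 / 116380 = 36.87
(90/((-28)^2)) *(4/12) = 15/392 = 0.04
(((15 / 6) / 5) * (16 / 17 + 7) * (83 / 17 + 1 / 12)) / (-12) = -15195 / 9248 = -1.64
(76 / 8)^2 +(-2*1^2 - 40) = 193 / 4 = 48.25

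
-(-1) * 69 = 69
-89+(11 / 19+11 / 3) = -4831 / 57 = -84.75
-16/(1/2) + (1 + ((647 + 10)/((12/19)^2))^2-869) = 694250209/256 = 2711914.88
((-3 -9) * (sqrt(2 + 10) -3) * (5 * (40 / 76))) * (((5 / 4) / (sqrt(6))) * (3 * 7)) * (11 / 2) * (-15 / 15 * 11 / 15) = -63525 * sqrt(6) / 38 + 63525 * sqrt(2) / 19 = 633.47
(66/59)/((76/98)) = 1617/1121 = 1.44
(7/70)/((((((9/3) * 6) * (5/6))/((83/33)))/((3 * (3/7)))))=83/3850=0.02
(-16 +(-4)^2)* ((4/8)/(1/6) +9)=0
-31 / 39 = -0.79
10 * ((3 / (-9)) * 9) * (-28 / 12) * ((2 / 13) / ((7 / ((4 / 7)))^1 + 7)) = 80 / 143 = 0.56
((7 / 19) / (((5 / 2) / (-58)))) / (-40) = 203 / 950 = 0.21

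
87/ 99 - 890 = -29341/ 33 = -889.12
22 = 22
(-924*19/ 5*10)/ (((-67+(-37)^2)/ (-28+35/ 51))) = 1164548/ 1581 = 736.59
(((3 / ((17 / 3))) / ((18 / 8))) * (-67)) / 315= -268 / 5355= -0.05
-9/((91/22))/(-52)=99/2366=0.04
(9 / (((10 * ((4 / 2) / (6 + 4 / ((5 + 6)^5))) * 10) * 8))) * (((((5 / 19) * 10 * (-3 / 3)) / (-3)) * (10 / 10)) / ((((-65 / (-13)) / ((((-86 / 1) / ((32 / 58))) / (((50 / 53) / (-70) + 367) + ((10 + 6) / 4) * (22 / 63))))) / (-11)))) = 1207037050569 / 43797641181184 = 0.03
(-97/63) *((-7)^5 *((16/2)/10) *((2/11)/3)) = 1863176/1485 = 1254.66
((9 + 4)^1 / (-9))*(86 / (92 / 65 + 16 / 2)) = -36335 / 2754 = -13.19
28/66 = 14/33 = 0.42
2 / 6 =1 / 3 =0.33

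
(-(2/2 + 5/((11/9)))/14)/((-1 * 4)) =0.09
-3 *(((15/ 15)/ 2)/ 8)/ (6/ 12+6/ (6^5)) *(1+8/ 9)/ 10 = -459/ 6490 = -0.07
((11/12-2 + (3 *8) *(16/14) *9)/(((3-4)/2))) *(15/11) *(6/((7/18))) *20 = -111483000/539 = -206833.02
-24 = -24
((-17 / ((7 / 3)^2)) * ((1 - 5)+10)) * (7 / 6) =-21.86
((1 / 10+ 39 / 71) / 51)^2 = 212521 / 1311164100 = 0.00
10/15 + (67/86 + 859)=221995/258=860.45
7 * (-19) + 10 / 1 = -123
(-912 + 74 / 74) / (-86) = 911 / 86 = 10.59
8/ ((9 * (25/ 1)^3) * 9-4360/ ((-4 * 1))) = 8/ 1266715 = 0.00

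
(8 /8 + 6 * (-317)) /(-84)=1901 /84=22.63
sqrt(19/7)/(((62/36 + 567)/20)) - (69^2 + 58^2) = -8125 + 360* sqrt(133)/71659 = -8124.94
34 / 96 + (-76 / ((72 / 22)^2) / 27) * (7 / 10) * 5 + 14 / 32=-1121 / 8748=-0.13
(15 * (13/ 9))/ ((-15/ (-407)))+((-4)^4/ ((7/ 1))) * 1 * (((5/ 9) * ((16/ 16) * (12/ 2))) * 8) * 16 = 16191.70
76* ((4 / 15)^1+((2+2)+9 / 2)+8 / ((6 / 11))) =26714 / 15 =1780.93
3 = 3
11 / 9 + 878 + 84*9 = 14717 / 9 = 1635.22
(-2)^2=4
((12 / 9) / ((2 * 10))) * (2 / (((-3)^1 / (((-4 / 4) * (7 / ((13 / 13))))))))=14 / 45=0.31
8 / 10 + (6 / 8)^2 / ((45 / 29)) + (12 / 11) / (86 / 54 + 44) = 1285233 / 1083280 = 1.19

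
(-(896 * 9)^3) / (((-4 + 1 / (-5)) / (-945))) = -117986977382400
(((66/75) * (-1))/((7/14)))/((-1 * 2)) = 22/25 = 0.88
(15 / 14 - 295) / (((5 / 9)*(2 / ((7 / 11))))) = -7407 / 44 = -168.34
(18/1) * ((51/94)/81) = 17/141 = 0.12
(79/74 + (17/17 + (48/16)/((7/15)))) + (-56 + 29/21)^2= 2991.74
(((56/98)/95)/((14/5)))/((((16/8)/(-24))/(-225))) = 5.80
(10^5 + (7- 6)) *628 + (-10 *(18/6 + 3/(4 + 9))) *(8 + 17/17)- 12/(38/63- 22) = 275128279865/4381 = 62800337.79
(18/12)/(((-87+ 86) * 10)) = -3/20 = -0.15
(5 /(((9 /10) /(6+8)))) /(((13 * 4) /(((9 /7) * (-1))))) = -25 /13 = -1.92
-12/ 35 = -0.34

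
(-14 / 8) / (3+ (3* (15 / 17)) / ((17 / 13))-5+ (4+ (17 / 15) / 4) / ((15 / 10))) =-91035 / 149806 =-0.61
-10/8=-5/4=-1.25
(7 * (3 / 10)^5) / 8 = 1701 / 800000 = 0.00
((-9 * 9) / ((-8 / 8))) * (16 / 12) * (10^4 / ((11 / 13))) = 14040000 / 11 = 1276363.64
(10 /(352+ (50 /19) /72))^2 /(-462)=-7797600 /4464557701373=-0.00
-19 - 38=-57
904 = 904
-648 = -648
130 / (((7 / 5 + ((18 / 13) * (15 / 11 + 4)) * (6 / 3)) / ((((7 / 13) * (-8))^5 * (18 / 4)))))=-1363061145600 / 25531337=-53387.77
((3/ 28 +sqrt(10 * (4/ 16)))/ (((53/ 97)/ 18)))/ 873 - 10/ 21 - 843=-1877569/ 2226 +sqrt(10)/ 53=-843.41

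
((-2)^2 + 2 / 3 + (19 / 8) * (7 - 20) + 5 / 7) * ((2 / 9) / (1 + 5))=-4283 / 4536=-0.94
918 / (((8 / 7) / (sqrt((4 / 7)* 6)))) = 459* sqrt(42) / 2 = 1487.33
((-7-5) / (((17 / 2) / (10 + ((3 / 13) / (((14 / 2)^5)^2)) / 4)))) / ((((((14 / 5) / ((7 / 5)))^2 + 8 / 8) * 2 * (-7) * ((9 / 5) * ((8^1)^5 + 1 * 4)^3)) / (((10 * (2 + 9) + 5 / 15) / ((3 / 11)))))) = 534816038447603 / 415282199968061578615514688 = 0.00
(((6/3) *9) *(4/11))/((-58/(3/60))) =-9/1595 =-0.01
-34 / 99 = -0.34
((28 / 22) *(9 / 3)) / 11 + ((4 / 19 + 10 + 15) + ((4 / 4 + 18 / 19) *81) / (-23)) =988774 / 52877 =18.70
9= 9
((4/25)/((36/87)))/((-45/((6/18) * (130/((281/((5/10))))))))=-377/569025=-0.00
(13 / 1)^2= 169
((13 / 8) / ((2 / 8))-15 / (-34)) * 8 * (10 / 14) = 4720 / 119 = 39.66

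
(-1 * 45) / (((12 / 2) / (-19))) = 285 / 2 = 142.50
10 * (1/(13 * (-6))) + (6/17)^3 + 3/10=413411/1916070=0.22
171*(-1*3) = -513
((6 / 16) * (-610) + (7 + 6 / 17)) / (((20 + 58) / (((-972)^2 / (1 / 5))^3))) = -66126741198612068160000 / 221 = -299216023523131530135.75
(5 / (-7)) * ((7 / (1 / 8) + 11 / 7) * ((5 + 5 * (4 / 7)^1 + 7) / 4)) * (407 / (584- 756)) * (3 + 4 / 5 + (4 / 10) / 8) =23455003 / 16856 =1391.49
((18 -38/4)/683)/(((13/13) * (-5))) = -17/6830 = -0.00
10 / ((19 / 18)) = 180 / 19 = 9.47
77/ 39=1.97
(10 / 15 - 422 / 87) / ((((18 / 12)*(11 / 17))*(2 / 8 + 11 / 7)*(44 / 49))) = -249704 / 94743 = -2.64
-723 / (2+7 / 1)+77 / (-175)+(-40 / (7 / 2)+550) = 240344 / 525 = 457.80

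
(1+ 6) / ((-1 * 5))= -7 / 5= -1.40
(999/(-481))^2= 729/169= 4.31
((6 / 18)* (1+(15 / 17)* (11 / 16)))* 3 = 437 / 272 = 1.61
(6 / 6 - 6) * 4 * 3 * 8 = -480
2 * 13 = 26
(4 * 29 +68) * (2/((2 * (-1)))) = -184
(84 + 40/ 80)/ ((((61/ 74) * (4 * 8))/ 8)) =6253/ 244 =25.63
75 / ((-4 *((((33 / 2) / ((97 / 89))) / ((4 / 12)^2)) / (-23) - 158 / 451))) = 75463575 / 25252558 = 2.99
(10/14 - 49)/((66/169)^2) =-4826809/15246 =-316.60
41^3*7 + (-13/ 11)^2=482448.40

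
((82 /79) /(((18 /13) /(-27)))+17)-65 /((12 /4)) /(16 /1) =-17423 /3792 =-4.59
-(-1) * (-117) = -117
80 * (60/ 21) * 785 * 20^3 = 1435428571.43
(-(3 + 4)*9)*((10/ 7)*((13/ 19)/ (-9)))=130/ 19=6.84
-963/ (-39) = 24.69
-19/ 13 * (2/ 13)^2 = -0.03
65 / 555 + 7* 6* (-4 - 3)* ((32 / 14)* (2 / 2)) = -671.88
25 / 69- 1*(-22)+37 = 4096 / 69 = 59.36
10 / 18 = 5 / 9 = 0.56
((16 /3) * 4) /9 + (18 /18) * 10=12.37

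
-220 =-220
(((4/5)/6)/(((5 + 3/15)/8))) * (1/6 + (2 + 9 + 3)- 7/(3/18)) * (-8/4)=1336/117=11.42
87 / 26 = 3.35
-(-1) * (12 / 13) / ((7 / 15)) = 180 / 91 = 1.98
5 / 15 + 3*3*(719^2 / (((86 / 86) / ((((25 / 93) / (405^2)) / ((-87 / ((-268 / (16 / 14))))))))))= 246386935 / 11796678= 20.89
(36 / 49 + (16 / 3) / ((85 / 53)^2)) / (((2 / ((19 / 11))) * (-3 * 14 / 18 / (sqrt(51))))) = -28334282 * sqrt(51) / 27259925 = -7.42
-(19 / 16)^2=-361 / 256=-1.41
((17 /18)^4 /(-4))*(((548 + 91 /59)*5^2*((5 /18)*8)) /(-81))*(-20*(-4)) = 1692500864375 /282195171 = 5997.63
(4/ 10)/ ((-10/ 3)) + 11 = 272/ 25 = 10.88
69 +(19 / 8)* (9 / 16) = 9003 / 128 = 70.34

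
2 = 2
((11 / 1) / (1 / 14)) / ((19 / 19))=154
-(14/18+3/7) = -76/63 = -1.21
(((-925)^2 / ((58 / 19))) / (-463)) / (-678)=16256875 / 18207012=0.89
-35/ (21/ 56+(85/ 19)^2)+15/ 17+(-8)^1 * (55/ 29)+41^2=1664.99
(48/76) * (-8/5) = -96/95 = -1.01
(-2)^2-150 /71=134 /71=1.89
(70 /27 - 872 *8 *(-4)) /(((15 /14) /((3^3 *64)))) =675116288 /15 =45007752.53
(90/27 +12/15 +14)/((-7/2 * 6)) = -272/315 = -0.86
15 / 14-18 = -237 / 14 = -16.93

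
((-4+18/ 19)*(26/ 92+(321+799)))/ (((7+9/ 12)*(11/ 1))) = -40.12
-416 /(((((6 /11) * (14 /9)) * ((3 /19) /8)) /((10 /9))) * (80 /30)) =-217360 /21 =-10350.48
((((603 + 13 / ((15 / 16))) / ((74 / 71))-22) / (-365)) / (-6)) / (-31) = -632543 / 75357900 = -0.01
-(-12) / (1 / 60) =720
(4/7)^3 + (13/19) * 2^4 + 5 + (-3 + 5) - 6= 79077/6517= 12.13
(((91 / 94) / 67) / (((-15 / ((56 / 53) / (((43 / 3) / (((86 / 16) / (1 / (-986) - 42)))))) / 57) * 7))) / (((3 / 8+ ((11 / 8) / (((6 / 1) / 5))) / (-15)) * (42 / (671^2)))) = 3947493370392 / 1486016674115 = 2.66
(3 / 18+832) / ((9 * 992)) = 4993 / 53568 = 0.09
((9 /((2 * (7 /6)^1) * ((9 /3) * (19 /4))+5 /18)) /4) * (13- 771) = -61398 /1207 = -50.87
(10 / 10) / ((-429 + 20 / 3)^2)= 9 / 1605289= 0.00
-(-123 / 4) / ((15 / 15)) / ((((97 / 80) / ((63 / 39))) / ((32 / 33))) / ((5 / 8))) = 344400 / 13871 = 24.83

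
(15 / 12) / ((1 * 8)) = 5 / 32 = 0.16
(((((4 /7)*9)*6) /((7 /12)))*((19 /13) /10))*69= 1699056 /3185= 533.46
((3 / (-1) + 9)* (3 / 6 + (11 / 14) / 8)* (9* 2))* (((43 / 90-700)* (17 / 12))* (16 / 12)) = -71708023 / 840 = -85366.69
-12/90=-2/15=-0.13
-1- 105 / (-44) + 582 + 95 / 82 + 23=1096011 / 1804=607.54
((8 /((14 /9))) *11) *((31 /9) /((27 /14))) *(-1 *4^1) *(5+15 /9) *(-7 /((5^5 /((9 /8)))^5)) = 1740123 /15258789062500000000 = 0.00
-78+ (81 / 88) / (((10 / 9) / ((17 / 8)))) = -536727 / 7040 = -76.24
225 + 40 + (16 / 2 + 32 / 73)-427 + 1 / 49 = -153.54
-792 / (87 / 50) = -13200 / 29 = -455.17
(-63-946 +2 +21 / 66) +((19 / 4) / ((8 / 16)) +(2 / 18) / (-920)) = -90823331 / 91080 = -997.18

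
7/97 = 0.07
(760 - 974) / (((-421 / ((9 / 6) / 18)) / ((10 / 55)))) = 0.01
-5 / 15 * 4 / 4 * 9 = -3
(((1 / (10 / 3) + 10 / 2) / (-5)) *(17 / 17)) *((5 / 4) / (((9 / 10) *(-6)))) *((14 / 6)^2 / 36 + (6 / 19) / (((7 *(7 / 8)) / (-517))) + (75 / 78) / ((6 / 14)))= -5.95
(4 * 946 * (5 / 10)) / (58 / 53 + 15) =100276 / 853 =117.56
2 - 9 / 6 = 1 / 2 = 0.50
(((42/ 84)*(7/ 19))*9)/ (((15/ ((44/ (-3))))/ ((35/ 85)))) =-0.67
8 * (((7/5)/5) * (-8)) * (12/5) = -5376/125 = -43.01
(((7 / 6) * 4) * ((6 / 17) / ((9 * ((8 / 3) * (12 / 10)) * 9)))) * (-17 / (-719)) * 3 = 35 / 77652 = 0.00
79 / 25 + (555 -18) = 13504 / 25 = 540.16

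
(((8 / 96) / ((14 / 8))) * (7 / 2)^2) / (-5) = -7 / 60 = -0.12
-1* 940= -940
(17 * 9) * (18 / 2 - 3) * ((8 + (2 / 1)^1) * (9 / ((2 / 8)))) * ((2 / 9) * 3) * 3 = 660960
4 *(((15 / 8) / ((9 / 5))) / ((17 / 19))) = 475 / 102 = 4.66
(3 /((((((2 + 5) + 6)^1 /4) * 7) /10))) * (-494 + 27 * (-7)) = -900.66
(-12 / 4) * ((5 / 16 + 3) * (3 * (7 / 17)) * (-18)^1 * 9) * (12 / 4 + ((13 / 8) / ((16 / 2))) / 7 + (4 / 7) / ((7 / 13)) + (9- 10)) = 6145.47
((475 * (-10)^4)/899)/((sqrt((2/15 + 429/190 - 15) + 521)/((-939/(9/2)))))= -2973500000 * sqrt(165176310)/781544751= -48897.65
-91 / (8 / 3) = -273 / 8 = -34.12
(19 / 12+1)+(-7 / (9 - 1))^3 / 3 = 2.36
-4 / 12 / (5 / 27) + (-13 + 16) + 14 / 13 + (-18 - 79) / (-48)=13409 / 3120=4.30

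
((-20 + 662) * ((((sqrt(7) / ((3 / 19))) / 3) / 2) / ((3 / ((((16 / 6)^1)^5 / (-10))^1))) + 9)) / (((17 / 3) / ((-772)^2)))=10330786656 / 17 - 19851435573248 * sqrt(7) / 61965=-239913569.49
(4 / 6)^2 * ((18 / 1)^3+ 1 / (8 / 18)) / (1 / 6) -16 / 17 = 264470 / 17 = 15557.06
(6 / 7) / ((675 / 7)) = 2 / 225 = 0.01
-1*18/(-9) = 2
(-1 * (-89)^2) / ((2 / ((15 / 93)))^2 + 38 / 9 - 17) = -1782225 / 31721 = -56.18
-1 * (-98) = 98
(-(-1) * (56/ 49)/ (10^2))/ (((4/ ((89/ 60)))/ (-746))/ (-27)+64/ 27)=896319/ 185913700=0.00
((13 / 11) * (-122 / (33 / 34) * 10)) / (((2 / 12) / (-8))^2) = -414136320 / 121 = -3422614.21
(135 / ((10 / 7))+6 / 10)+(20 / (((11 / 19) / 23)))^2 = 763991071 / 1210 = 631397.58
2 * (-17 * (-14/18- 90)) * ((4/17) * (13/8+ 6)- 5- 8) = -103759/3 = -34586.33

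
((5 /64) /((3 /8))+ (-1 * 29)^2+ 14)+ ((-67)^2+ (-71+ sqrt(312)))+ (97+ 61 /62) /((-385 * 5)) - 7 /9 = 2 * sqrt(78)+ 906132257 /171864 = 5290.04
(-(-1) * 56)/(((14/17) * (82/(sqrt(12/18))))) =34 * sqrt(6)/123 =0.68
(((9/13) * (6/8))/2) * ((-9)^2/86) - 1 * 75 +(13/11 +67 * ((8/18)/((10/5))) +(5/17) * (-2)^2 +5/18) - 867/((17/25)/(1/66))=-384089557/5017584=-76.55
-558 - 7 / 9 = -5029 / 9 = -558.78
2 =2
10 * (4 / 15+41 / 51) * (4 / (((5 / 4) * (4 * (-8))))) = -91 / 85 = -1.07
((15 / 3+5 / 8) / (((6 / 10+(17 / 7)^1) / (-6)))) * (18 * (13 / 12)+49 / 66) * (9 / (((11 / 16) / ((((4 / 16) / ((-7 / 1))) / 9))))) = 75150 / 6413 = 11.72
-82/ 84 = -41/ 42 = -0.98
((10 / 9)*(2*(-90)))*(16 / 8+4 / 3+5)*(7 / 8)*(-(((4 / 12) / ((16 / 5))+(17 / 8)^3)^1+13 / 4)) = 87023125 / 4608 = 18885.23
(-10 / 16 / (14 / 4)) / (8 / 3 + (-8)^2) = -3 / 1120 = -0.00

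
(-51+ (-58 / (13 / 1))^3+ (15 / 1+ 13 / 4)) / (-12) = 10.13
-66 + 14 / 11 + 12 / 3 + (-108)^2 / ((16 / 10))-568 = 73274 / 11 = 6661.27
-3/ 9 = -1/ 3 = -0.33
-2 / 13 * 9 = -18 / 13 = -1.38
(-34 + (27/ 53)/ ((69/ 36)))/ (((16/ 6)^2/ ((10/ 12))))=-308415/ 78016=-3.95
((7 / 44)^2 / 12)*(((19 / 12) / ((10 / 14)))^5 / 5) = 2039173998757 / 90326016000000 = 0.02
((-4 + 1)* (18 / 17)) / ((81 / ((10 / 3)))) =-20 / 153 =-0.13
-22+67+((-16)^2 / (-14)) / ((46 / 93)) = 1293 / 161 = 8.03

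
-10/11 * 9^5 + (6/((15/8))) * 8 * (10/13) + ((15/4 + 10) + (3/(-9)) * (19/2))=-92064487/1716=-53650.63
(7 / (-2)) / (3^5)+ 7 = 3395 / 486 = 6.99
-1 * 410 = -410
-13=-13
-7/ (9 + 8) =-7/ 17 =-0.41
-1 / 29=-0.03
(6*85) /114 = 85 /19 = 4.47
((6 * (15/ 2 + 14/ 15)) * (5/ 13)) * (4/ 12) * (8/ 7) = 2024/ 273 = 7.41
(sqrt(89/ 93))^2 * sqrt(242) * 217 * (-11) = -75383 * sqrt(2)/ 3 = -35535.89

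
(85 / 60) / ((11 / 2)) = 17 / 66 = 0.26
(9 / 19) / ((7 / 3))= 27 / 133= 0.20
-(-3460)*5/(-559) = -17300/559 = -30.95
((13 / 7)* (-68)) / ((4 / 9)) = -284.14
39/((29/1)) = 39/29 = 1.34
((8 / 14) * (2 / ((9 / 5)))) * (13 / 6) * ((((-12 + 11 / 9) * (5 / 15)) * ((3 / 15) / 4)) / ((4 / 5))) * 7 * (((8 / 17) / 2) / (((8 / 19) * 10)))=-23959 / 198288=-0.12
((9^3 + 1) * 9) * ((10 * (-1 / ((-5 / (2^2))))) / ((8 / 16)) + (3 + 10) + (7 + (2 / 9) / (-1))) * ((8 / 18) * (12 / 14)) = 268640 / 3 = 89546.67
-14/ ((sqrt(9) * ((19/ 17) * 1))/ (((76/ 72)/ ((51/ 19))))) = -133/ 81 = -1.64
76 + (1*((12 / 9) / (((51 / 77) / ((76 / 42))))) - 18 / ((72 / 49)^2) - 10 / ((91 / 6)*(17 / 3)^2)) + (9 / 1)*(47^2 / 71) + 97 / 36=571093338785 / 1613285856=353.99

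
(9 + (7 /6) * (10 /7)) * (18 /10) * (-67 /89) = -6432 /445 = -14.45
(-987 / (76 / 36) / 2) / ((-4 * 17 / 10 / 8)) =88830 / 323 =275.02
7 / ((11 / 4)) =28 / 11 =2.55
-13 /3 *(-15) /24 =65 /24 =2.71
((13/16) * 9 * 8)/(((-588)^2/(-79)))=-1027/76832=-0.01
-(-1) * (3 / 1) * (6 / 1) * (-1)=-18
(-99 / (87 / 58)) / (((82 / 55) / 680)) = -1234200 / 41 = -30102.44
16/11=1.45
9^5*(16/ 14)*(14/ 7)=944784/ 7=134969.14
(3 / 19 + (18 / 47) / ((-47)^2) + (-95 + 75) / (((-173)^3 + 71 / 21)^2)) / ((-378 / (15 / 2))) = -768006394025955041795 / 244878758564021596190946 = -0.00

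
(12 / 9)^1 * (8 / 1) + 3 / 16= 10.85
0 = 0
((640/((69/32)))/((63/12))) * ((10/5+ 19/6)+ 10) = 532480/621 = 857.46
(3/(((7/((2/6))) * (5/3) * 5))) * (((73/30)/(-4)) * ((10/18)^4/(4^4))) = -365/94058496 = -0.00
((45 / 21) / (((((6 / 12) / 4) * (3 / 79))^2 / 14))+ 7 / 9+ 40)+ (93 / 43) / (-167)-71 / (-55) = 4732784668709 / 3554595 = 1331455.39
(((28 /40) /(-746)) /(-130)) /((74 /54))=0.00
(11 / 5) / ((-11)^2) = 1 / 55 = 0.02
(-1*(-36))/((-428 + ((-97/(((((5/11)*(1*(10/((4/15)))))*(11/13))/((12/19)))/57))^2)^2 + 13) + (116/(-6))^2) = 79101562500/7550015050465139869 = 0.00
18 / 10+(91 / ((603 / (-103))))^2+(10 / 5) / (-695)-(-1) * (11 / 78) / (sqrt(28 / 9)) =11 * sqrt(7) / 364+61512072296 / 252708255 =243.49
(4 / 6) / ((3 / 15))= 10 / 3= 3.33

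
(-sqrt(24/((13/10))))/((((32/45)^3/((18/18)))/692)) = -15764625 * sqrt(195)/26624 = -8268.52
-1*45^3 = -91125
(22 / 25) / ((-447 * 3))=-22 / 33525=-0.00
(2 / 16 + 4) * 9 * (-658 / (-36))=10857 / 16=678.56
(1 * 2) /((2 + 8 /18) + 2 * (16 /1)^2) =9 /2315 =0.00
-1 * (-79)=79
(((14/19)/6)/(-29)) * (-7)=49/1653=0.03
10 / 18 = 5 / 9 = 0.56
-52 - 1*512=-564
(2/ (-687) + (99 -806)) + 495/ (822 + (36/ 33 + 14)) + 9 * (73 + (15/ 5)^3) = 193.59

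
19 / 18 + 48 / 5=959 / 90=10.66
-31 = -31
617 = 617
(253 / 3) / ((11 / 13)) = 299 / 3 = 99.67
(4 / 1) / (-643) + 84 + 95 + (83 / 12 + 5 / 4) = 722065 / 3858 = 187.16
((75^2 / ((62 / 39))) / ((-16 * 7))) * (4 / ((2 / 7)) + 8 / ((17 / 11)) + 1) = -10749375 / 16864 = -637.42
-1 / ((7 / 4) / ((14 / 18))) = -4 / 9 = -0.44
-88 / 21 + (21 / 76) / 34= -226951 / 54264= -4.18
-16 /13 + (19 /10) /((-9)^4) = -1049513 /852930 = -1.23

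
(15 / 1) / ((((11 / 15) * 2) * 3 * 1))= 75 / 22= 3.41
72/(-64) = -9/8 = -1.12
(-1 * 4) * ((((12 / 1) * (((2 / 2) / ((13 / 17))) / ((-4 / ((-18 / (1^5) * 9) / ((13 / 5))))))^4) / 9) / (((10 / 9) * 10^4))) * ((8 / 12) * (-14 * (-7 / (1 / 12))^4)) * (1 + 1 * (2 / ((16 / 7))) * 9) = 1390046472656962646148 / 4078653605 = 340810131792.73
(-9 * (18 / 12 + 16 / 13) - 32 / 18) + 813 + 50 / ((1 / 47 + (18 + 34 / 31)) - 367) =23320985975 / 29651544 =786.50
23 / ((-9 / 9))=-23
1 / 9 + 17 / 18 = 1.06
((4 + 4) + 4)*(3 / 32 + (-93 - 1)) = -9015 / 8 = -1126.88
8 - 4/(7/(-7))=12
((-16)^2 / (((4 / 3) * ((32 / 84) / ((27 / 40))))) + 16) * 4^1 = 7124 / 5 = 1424.80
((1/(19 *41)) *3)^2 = 9/606841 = 0.00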